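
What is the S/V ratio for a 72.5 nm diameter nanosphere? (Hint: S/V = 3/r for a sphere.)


Radius r = 72.5/2 = 36.25 nm
S/V = 3 / r = 3 / 36.25
S/V = 0.0828 nm^-1

0.0828


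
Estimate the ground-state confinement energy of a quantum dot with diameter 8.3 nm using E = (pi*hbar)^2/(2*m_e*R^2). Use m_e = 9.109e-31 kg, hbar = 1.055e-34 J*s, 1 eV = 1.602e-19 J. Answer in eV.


Radius R = 8.3/2 = 4.15 nm = 4.15e-09 m
E = (pi * 1.055e-34)^2 / (2 * 9.109e-31 * (4.15e-09)^2)
E(J) = 3.50113e-21
E = E(J) / 1.602e-19 = 0.0219 eV

0.0219


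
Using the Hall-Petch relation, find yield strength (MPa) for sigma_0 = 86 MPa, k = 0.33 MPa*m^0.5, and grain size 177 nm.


d = 177 nm = 1.77e-07 m
sqrt(d) = 0.0004207137
Hall-Petch contribution = k / sqrt(d) = 0.33 / 0.0004207137 = 784.4 MPa
sigma = sigma_0 + k/sqrt(d) = 86 + 784.4 = 870.4 MPa

870.4


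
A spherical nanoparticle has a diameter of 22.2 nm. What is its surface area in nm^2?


Radius r = 22.2/2 = 11.1 nm
Surface area SA = 4 * pi * r^2
SA = 4 * pi * (11.1)^2
SA = 1548.3 nm^2

1548.3


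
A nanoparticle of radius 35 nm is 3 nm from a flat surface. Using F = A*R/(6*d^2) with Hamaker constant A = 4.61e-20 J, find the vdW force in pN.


Convert to SI: R = 35 nm = 3.5e-08 m, d = 3 nm = 3e-09 m
F = A * R / (6 * d^2)
F = 4.61e-20 * 3.5e-08 / (6 * (3e-09)^2)
F = 2.98796e-11 N = 29.88 pN

29.88


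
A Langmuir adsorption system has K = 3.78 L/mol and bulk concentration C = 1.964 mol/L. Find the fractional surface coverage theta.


Langmuir isotherm: theta = K*C / (1 + K*C)
K*C = 3.78 * 1.964 = 7.42392
theta = 7.42392 / (1 + 7.42392) = 7.42392 / 8.42392
theta = 0.8813

0.8813


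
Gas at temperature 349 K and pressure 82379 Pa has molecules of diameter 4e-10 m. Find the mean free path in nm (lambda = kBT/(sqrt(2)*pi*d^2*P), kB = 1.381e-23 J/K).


Mean free path: lambda = kB*T / (sqrt(2) * pi * d^2 * P)
lambda = 1.381e-23 * 349 / (sqrt(2) * pi * (4e-10)^2 * 82379)
lambda = 8.23034e-08 m
lambda = 82.3 nm

82.3


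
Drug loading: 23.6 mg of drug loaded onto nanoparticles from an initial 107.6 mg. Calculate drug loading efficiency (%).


Drug loading efficiency = (drug loaded / drug initial) * 100
DLE = 23.6 / 107.6 * 100
DLE = 0.2193 * 100
DLE = 21.93%

21.93


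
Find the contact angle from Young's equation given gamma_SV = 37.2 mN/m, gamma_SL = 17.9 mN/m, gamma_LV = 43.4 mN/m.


cos(theta) = (gamma_SV - gamma_SL) / gamma_LV
cos(theta) = (37.2 - 17.9) / 43.4
cos(theta) = 0.4447
theta = arccos(0.4447) = 63.6 degrees

63.6


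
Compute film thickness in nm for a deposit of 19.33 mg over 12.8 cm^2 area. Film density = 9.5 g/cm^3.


Convert: m = 19.33 mg = 1.9330e-05 kg, A = 12.8 cm^2 = 1.2800e-03 m^2, rho = 9.5 g/cm^3 = 9500 kg/m^3
t = m / (A * rho)
t = 1.9330e-05 / (1.2800e-03 * 9500)
t = 1.5896e-06 m = 1589.6 nm

1589.6


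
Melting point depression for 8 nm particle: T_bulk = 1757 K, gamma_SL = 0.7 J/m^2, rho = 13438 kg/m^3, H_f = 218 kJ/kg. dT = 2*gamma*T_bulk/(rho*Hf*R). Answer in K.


Radius R = 8/2 = 4 nm = 4e-09 m
Convert H_f = 218 kJ/kg = 218000 J/kg
dT = 2 * gamma_SL * T_bulk / (rho * H_f * R)
dT = 2 * 0.7 * 1757 / (13438 * 218000 * 4e-09)
dT = 209.9 K

209.9


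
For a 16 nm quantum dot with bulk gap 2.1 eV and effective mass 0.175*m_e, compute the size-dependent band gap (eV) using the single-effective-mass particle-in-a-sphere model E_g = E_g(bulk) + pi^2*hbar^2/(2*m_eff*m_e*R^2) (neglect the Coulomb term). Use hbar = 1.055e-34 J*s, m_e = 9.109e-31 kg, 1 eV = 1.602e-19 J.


Radius R = 16/2 nm = 8e-09 m
Confinement energy dE = pi^2 * hbar^2 / (2 * m_eff * m_e * R^2)
dE = pi^2 * (1.055e-34)^2 / (2 * 0.175 * 9.109e-31 * (8e-09)^2) J, divided by 1.602e-19 J/eV
dE = 0.0336 eV
Total band gap = E_g(bulk) + dE = 2.1 + 0.0336 = 2.1336 eV

2.1336


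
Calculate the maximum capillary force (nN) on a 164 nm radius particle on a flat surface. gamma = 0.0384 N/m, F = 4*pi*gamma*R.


Convert radius: R = 164 nm = 1.64e-07 m
F = 4 * pi * gamma * R
F = 4 * pi * 0.0384 * 1.64e-07
F = 7.9138e-08 N = 79.138 nN

79.138


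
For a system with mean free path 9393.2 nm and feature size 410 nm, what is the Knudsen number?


Knudsen number Kn = lambda / L
Kn = 9393.2 / 410
Kn = 22.9102

22.9102


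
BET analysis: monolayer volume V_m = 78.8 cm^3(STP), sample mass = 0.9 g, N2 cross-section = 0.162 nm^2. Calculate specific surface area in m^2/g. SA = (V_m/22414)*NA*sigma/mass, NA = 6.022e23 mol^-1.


Number of moles in monolayer = V_m / 22414 = 78.8 / 22414 = 0.00351566
Number of molecules = moles * NA = 0.00351566 * 6.022e23
SA = molecules * sigma / mass
SA = (78.8 / 22414) * 6.022e23 * 0.162e-18 / 0.9
SA = 381.1 m^2/g

381.1


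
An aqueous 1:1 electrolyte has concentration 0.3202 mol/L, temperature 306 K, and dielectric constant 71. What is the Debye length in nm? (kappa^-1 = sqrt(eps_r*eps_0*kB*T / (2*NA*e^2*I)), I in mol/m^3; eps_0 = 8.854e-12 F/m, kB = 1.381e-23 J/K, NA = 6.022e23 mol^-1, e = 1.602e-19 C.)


Ionic strength I = 0.3202 * 1^2 * 1000 = 320.2 mol/m^3
kappa^-1 = sqrt(71 * 8.854e-12 * 1.381e-23 * 306 / (2 * 6.022e23 * (1.602e-19)^2 * 320.2))
kappa^-1 = 0.518 nm

0.518


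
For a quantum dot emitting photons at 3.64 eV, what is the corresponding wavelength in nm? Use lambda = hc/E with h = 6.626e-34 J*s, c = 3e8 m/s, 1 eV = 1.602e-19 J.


Convert energy: E = 3.64 eV = 3.64 * 1.602e-19 = 5.83128e-19 J
lambda = h*c / E = 6.626e-34 * 3e8 / 5.83128e-19
lambda = 3.40886e-07 m = 340.9 nm

340.9


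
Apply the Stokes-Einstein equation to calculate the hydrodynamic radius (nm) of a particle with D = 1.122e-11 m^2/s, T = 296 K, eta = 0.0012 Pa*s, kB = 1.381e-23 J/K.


Stokes-Einstein: R = kB*T / (6*pi*eta*D)
R = 1.381e-23 * 296 / (6 * pi * 0.0012 * 1.122e-11)
R = 1.61068e-08 m = 16.11 nm

16.11


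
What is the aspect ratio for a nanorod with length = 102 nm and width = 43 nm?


Aspect ratio AR = length / diameter
AR = 102 / 43
AR = 2.37

2.37


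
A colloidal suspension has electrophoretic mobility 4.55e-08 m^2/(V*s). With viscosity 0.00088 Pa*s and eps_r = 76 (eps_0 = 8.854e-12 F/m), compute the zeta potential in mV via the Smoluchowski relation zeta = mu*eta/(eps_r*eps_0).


Smoluchowski equation: zeta = mu * eta / (eps_r * eps_0)
zeta = 4.55e-08 * 0.00088 / (76 * 8.854e-12)
zeta = 0.059503 V = 59.5 mV

59.5


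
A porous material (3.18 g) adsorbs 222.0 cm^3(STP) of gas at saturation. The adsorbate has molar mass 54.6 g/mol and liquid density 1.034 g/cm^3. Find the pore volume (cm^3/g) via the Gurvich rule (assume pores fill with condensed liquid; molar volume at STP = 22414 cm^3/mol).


Moles adsorbed n = V_ads / 22414 = 222.0 / 22414 = 9.904524e-03 mol
Liquid volume V_liq = n * M / rho_liq = 9.904524e-03 * 54.6 / 1.034 = 0.52300 cm^3
Specific pore volume V_pore = V_liq / m_sample = 0.52300 / 3.18
V_pore = 0.1645 cm^3/g

0.1645


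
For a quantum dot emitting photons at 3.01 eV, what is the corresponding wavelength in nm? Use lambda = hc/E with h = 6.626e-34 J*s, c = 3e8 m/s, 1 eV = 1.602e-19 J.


Convert energy: E = 3.01 eV = 3.01 * 1.602e-19 = 4.82202e-19 J
lambda = h*c / E = 6.626e-34 * 3e8 / 4.82202e-19
lambda = 4.12234e-07 m = 412.2 nm

412.2


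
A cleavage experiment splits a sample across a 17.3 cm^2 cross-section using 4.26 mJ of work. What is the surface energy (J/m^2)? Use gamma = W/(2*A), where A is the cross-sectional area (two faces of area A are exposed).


Convert: A = 17.3 cm^2 = 0.00173 m^2, W = 4.26 mJ = 0.00426 J
Cleaving exposes two faces of area A, so total new surface = 2*A and gamma = W / (2*A)
gamma = 0.00426 / (2 * 0.00173)
gamma = 1.231 J/m^2

1.231


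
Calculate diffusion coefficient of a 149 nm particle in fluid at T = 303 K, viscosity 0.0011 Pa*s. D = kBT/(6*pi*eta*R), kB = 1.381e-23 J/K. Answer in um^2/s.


Radius R = 149/2 = 74.5 nm = 7.45e-08 m
D = kB*T / (6*pi*eta*R)
D = 1.381e-23 * 303 / (6 * pi * 0.0011 * 7.45e-08)
D = 2.70886e-12 m^2/s = 2.709 um^2/s

2.709


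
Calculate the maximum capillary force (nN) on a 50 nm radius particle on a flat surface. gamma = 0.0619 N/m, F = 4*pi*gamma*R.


Convert radius: R = 50 nm = 5e-08 m
F = 4 * pi * gamma * R
F = 4 * pi * 0.0619 * 5e-08
F = 3.88929e-08 N = 38.8929 nN

38.8929


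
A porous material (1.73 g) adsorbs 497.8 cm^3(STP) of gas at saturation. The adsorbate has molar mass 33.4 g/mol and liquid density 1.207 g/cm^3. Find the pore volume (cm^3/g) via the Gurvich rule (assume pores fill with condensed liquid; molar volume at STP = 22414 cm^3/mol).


Moles adsorbed n = V_ads / 22414 = 497.8 / 22414 = 2.220933e-02 mol
Liquid volume V_liq = n * M / rho_liq = 2.220933e-02 * 33.4 / 1.207 = 0.61457 cm^3
Specific pore volume V_pore = V_liq / m_sample = 0.61457 / 1.73
V_pore = 0.3552 cm^3/g

0.3552


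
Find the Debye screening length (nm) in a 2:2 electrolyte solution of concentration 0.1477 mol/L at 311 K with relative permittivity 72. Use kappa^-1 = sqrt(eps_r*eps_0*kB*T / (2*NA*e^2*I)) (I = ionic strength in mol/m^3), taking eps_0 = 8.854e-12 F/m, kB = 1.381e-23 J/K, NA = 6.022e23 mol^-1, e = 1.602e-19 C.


Ionic strength I = 0.1477 * 2^2 * 1000 = 590.8 mol/m^3
kappa^-1 = sqrt(72 * 8.854e-12 * 1.381e-23 * 311 / (2 * 6.022e23 * (1.602e-19)^2 * 590.8))
kappa^-1 = 0.387 nm

0.387


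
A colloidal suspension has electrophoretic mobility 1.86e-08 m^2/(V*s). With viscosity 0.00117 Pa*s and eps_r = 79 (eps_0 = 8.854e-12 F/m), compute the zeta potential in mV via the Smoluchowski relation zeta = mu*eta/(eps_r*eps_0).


Smoluchowski equation: zeta = mu * eta / (eps_r * eps_0)
zeta = 1.86e-08 * 0.00117 / (79 * 8.854e-12)
zeta = 0.031112 V = 31.11 mV

31.11


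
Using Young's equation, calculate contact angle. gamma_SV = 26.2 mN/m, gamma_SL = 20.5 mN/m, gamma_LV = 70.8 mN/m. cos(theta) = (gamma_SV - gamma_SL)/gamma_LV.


cos(theta) = (gamma_SV - gamma_SL) / gamma_LV
cos(theta) = (26.2 - 20.5) / 70.8
cos(theta) = 0.080508
theta = arccos(0.080508) = 85.38 degrees

85.38


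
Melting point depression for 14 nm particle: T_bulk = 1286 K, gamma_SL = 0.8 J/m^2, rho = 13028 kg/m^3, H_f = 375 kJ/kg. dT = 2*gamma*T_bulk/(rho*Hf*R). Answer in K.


Radius R = 14/2 = 7 nm = 7e-09 m
Convert H_f = 375 kJ/kg = 375000 J/kg
dT = 2 * gamma_SL * T_bulk / (rho * H_f * R)
dT = 2 * 0.8 * 1286 / (13028 * 375000 * 7e-09)
dT = 60.2 K

60.2


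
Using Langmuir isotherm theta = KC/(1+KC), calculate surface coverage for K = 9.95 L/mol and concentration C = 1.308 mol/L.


Langmuir isotherm: theta = K*C / (1 + K*C)
K*C = 9.95 * 1.308 = 13.0146
theta = 13.0146 / (1 + 13.0146) = 13.0146 / 14.0146
theta = 0.9286

0.9286


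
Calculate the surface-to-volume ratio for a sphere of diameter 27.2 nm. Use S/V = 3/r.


Radius r = 27.2/2 = 13.6 nm
S/V = 3 / r = 3 / 13.6
S/V = 0.2206 nm^-1

0.2206


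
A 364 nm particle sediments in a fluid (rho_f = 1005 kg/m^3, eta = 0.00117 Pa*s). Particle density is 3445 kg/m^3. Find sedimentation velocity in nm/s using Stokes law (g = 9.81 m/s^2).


Radius R = 364/2 nm = 1.82e-07 m
Density difference = 3445 - 1005 = 2440 kg/m^3
v = 2 * R^2 * (rho_p - rho_f) * g / (9 * eta)
v = 2 * (1.82e-07)^2 * 2440 * 9.81 / (9 * 0.00117)
v = 1.50592e-07 m/s = 150.5925 nm/s

150.5925


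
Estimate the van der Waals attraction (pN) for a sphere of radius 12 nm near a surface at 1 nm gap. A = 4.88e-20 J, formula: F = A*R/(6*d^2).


Convert to SI: R = 12 nm = 1.2e-08 m, d = 1 nm = 1e-09 m
F = A * R / (6 * d^2)
F = 4.88e-20 * 1.2e-08 / (6 * (1e-09)^2)
F = 9.76e-11 N = 97.6 pN

97.6


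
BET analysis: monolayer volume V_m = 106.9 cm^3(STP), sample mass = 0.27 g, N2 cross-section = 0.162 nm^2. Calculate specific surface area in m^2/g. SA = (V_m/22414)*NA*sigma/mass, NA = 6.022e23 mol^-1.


Number of moles in monolayer = V_m / 22414 = 106.9 / 22414 = 0.00476934
Number of molecules = moles * NA = 0.00476934 * 6.022e23
SA = molecules * sigma / mass
SA = (106.9 / 22414) * 6.022e23 * 0.162e-18 / 0.27
SA = 1723.3 m^2/g

1723.3


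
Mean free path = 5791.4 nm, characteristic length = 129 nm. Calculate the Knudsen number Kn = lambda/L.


Knudsen number Kn = lambda / L
Kn = 5791.4 / 129
Kn = 44.8946

44.8946


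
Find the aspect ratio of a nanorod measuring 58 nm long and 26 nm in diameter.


Aspect ratio AR = length / diameter
AR = 58 / 26
AR = 2.23

2.23


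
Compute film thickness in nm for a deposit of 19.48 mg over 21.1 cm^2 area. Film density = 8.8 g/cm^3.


Convert: m = 19.48 mg = 1.9480e-05 kg, A = 21.1 cm^2 = 2.1100e-03 m^2, rho = 8.8 g/cm^3 = 8800 kg/m^3
t = m / (A * rho)
t = 1.9480e-05 / (2.1100e-03 * 8800)
t = 1.0491e-06 m = 1049.1 nm

1049.1


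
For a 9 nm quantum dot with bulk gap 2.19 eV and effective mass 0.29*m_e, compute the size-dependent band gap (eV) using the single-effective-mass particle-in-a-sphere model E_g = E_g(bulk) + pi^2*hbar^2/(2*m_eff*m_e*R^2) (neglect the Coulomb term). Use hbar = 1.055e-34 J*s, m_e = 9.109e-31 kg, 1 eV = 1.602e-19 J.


Radius R = 9/2 nm = 4.5e-09 m
Confinement energy dE = pi^2 * hbar^2 / (2 * m_eff * m_e * R^2)
dE = pi^2 * (1.055e-34)^2 / (2 * 0.29 * 9.109e-31 * (4.5e-09)^2) J, divided by 1.602e-19 J/eV
dE = 0.0641 eV
Total band gap = E_g(bulk) + dE = 2.19 + 0.0641 = 2.2541 eV

2.2541


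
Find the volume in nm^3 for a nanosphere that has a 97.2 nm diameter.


Radius r = 97.2/2 = 48.6 nm
Volume V = (4/3) * pi * r^3
V = (4/3) * pi * (48.6)^3
V = 480836.49 nm^3

480836.49


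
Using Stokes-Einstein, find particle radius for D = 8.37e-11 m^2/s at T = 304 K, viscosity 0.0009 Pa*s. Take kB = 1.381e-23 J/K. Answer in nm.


Stokes-Einstein: R = kB*T / (6*pi*eta*D)
R = 1.381e-23 * 304 / (6 * pi * 0.0009 * 8.37e-11)
R = 2.95664e-09 m = 2.96 nm

2.96


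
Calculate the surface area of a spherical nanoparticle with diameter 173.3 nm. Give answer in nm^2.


Radius r = 173.3/2 = 86.65 nm
Surface area SA = 4 * pi * r^2
SA = 4 * pi * (86.65)^2
SA = 94351.11 nm^2

94351.11


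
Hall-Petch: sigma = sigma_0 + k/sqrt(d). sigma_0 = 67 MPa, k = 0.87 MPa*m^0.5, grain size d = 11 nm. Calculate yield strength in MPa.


d = 11 nm = 1.1e-08 m
sqrt(d) = 0.0001048809
Hall-Petch contribution = k / sqrt(d) = 0.87 / 0.0001048809 = 8295.1 MPa
sigma = sigma_0 + k/sqrt(d) = 67 + 8295.1 = 8362.1 MPa

8362.1


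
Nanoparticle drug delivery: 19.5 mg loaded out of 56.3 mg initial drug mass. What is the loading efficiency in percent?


Drug loading efficiency = (drug loaded / drug initial) * 100
DLE = 19.5 / 56.3 * 100
DLE = 0.3464 * 100
DLE = 34.64%

34.64


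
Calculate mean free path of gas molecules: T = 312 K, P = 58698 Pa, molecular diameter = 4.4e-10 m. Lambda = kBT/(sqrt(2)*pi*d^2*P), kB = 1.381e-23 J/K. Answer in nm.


Mean free path: lambda = kB*T / (sqrt(2) * pi * d^2 * P)
lambda = 1.381e-23 * 312 / (sqrt(2) * pi * (4.4e-10)^2 * 58698)
lambda = 8.53404e-08 m
lambda = 85.34 nm

85.34


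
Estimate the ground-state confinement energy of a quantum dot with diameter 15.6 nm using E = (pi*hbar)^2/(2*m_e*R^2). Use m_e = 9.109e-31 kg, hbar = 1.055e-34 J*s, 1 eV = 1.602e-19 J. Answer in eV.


Radius R = 15.6/2 = 7.8 nm = 7.8e-09 m
E = (pi * 1.055e-34)^2 / (2 * 9.109e-31 * (7.8e-09)^2)
E(J) = 9.91094e-22
E = E(J) / 1.602e-19 = 0.0062 eV

0.0062


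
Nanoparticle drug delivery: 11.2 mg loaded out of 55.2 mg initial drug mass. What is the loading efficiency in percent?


Drug loading efficiency = (drug loaded / drug initial) * 100
DLE = 11.2 / 55.2 * 100
DLE = 0.2029 * 100
DLE = 20.29%

20.29


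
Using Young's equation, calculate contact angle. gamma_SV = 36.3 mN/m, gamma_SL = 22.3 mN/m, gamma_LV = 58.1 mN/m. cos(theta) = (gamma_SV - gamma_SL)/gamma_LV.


cos(theta) = (gamma_SV - gamma_SL) / gamma_LV
cos(theta) = (36.3 - 22.3) / 58.1
cos(theta) = 0.240964
theta = arccos(0.240964) = 76.06 degrees

76.06


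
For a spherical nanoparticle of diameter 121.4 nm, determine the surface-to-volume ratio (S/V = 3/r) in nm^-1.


Radius r = 121.4/2 = 60.7 nm
S/V = 3 / r = 3 / 60.7
S/V = 0.0494 nm^-1

0.0494


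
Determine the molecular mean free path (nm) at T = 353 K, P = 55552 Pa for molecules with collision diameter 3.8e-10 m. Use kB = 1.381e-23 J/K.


Mean free path: lambda = kB*T / (sqrt(2) * pi * d^2 * P)
lambda = 1.381e-23 * 353 / (sqrt(2) * pi * (3.8e-10)^2 * 55552)
lambda = 1.36784e-07 m
lambda = 136.78 nm

136.78


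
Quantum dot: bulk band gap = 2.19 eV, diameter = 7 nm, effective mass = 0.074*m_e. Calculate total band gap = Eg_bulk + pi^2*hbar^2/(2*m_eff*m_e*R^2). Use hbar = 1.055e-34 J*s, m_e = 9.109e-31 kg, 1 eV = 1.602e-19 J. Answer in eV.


Radius R = 7/2 nm = 3.5e-09 m
Confinement energy dE = pi^2 * hbar^2 / (2 * m_eff * m_e * R^2)
dE = pi^2 * (1.055e-34)^2 / (2 * 0.074 * 9.109e-31 * (3.5e-09)^2) J, divided by 1.602e-19 J/eV
dE = 0.4152 eV
Total band gap = E_g(bulk) + dE = 2.19 + 0.4152 = 2.6052 eV

2.6052


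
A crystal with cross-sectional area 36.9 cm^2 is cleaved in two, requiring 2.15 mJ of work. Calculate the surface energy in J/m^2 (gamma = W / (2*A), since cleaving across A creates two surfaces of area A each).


Convert: A = 36.9 cm^2 = 0.00369 m^2, W = 2.15 mJ = 0.00215 J
Cleaving exposes two faces of area A, so total new surface = 2*A and gamma = W / (2*A)
gamma = 0.00215 / (2 * 0.00369)
gamma = 0.291 J/m^2

0.291


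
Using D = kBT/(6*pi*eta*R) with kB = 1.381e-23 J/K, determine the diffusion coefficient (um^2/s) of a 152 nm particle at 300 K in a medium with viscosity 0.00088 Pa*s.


Radius R = 152/2 = 76 nm = 7.6e-08 m
D = kB*T / (6*pi*eta*R)
D = 1.381e-23 * 300 / (6 * pi * 0.00088 * 7.6e-08)
D = 3.28638e-12 m^2/s = 3.286 um^2/s

3.286


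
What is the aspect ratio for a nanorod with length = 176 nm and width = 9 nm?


Aspect ratio AR = length / diameter
AR = 176 / 9
AR = 19.56

19.56


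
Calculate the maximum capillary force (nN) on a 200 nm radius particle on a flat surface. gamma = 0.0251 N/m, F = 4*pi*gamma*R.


Convert radius: R = 200 nm = 2e-07 m
F = 4 * pi * gamma * R
F = 4 * pi * 0.0251 * 2e-07
F = 6.30832e-08 N = 63.0832 nN

63.0832


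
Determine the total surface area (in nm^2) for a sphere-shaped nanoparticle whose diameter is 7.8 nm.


Radius r = 7.8/2 = 3.9 nm
Surface area SA = 4 * pi * r^2
SA = 4 * pi * (3.9)^2
SA = 191.13 nm^2

191.13


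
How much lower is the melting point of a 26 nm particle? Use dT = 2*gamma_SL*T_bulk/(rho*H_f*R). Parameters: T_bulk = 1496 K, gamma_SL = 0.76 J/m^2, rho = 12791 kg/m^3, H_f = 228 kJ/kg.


Radius R = 26/2 = 13 nm = 1.3e-08 m
Convert H_f = 228 kJ/kg = 228000 J/kg
dT = 2 * gamma_SL * T_bulk / (rho * H_f * R)
dT = 2 * 0.76 * 1496 / (12791 * 228000 * 1.3e-08)
dT = 60.0 K

60.0


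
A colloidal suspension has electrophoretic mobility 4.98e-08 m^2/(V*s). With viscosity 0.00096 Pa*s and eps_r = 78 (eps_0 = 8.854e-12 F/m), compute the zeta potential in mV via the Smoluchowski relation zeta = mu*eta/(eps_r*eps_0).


Smoluchowski equation: zeta = mu * eta / (eps_r * eps_0)
zeta = 4.98e-08 * 0.00096 / (78 * 8.854e-12)
zeta = 0.069226 V = 69.23 mV

69.23


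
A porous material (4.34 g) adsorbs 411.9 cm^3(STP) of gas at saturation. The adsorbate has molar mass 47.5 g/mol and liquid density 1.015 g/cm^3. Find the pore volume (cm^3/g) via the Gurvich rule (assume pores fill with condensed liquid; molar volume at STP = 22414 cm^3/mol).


Moles adsorbed n = V_ads / 22414 = 411.9 / 22414 = 1.837691e-02 mol
Liquid volume V_liq = n * M / rho_liq = 1.837691e-02 * 47.5 / 1.015 = 0.86000 cm^3
Specific pore volume V_pore = V_liq / m_sample = 0.86000 / 4.34
V_pore = 0.1982 cm^3/g

0.1982


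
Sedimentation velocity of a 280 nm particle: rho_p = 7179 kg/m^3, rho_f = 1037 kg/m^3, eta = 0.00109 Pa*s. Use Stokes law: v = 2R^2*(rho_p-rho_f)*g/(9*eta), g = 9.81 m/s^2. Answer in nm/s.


Radius R = 280/2 nm = 1.4e-07 m
Density difference = 7179 - 1037 = 6142 kg/m^3
v = 2 * R^2 * (rho_p - rho_f) * g / (9 * eta)
v = 2 * (1.4e-07)^2 * 6142 * 9.81 / (9 * 0.00109)
v = 2.40766e-07 m/s = 240.7664 nm/s

240.7664


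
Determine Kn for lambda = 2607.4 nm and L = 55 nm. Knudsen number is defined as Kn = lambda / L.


Knudsen number Kn = lambda / L
Kn = 2607.4 / 55
Kn = 47.4073

47.4073


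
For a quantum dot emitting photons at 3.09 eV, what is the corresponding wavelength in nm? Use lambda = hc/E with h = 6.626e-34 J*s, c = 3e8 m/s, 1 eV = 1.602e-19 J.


Convert energy: E = 3.09 eV = 3.09 * 1.602e-19 = 4.95018e-19 J
lambda = h*c / E = 6.626e-34 * 3e8 / 4.95018e-19
lambda = 4.01561e-07 m = 401.6 nm

401.6


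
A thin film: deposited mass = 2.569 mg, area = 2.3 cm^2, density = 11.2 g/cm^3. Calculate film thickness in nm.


Convert: m = 2.569 mg = 2.5690e-06 kg, A = 2.3 cm^2 = 2.3000e-04 m^2, rho = 11.2 g/cm^3 = 11200 kg/m^3
t = m / (A * rho)
t = 2.5690e-06 / (2.3000e-04 * 11200)
t = 9.9728e-07 m = 997.3 nm

997.3


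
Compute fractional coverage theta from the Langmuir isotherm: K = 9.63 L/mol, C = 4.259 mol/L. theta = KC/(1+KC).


Langmuir isotherm: theta = K*C / (1 + K*C)
K*C = 9.63 * 4.259 = 41.01417
theta = 41.01417 / (1 + 41.01417) = 41.01417 / 42.01417
theta = 0.9762

0.9762


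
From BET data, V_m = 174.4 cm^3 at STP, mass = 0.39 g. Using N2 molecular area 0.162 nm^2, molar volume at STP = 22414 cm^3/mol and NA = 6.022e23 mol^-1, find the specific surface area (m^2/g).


Number of moles in monolayer = V_m / 22414 = 174.4 / 22414 = 0.00778085
Number of molecules = moles * NA = 0.00778085 * 6.022e23
SA = molecules * sigma / mass
SA = (174.4 / 22414) * 6.022e23 * 0.162e-18 / 0.39
SA = 1946.3 m^2/g

1946.3


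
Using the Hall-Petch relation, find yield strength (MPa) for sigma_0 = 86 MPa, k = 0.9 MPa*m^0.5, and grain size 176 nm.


d = 176 nm = 1.76e-07 m
sqrt(d) = 0.0004195235
Hall-Petch contribution = k / sqrt(d) = 0.9 / 0.0004195235 = 2145.3 MPa
sigma = sigma_0 + k/sqrt(d) = 86 + 2145.3 = 2231.3 MPa

2231.3


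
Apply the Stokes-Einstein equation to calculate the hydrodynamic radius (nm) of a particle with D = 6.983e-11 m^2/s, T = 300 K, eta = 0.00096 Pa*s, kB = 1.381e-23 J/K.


Stokes-Einstein: R = kB*T / (6*pi*eta*D)
R = 1.381e-23 * 300 / (6 * pi * 0.00096 * 6.983e-11)
R = 3.27869e-09 m = 3.28 nm

3.28


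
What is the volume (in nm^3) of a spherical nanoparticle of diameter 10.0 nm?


Radius r = 10.0/2 = 5 nm
Volume V = (4/3) * pi * r^3
V = (4/3) * pi * (5)^3
V = 523.6 nm^3

523.6


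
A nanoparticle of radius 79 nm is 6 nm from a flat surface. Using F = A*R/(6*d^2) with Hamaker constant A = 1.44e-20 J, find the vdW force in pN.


Convert to SI: R = 79 nm = 7.9e-08 m, d = 6 nm = 6e-09 m
F = A * R / (6 * d^2)
F = 1.44e-20 * 7.9e-08 / (6 * (6e-09)^2)
F = 5.26667e-12 N = 5.267 pN

5.267


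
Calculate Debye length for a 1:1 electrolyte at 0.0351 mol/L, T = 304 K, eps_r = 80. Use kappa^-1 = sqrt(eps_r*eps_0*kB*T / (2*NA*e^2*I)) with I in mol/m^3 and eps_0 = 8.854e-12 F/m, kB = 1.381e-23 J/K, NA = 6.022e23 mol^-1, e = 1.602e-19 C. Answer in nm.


Ionic strength I = 0.0351 * 1^2 * 1000 = 35.1 mol/m^3
kappa^-1 = sqrt(80 * 8.854e-12 * 1.381e-23 * 304 / (2 * 6.022e23 * (1.602e-19)^2 * 35.1))
kappa^-1 = 1.656 nm

1.656


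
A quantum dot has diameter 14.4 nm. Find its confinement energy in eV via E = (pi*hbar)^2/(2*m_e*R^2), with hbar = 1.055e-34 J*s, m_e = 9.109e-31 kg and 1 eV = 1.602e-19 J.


Radius R = 14.4/2 = 7.2 nm = 7.2e-09 m
E = (pi * 1.055e-34)^2 / (2 * 9.109e-31 * (7.2e-09)^2)
E(J) = 1.16316e-21
E = E(J) / 1.602e-19 = 0.0073 eV

0.0073


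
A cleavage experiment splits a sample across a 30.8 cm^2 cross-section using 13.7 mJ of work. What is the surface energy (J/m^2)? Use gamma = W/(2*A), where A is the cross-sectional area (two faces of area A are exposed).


Convert: A = 30.8 cm^2 = 0.00308 m^2, W = 13.7 mJ = 0.0137 J
Cleaving exposes two faces of area A, so total new surface = 2*A and gamma = W / (2*A)
gamma = 0.0137 / (2 * 0.00308)
gamma = 2.224 J/m^2

2.224


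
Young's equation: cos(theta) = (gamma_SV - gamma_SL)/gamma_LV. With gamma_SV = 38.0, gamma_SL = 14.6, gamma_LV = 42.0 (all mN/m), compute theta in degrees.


cos(theta) = (gamma_SV - gamma_SL) / gamma_LV
cos(theta) = (38.0 - 14.6) / 42.0
cos(theta) = 0.557143
theta = arccos(0.557143) = 56.14 degrees

56.14


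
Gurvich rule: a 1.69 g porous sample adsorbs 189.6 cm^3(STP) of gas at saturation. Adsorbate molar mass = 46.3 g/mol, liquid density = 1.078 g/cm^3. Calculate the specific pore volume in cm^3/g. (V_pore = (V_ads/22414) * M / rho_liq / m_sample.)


Moles adsorbed n = V_ads / 22414 = 189.6 / 22414 = 8.458999e-03 mol
Liquid volume V_liq = n * M / rho_liq = 8.458999e-03 * 46.3 / 1.078 = 0.36331 cm^3
Specific pore volume V_pore = V_liq / m_sample = 0.36331 / 1.69
V_pore = 0.215 cm^3/g

0.215


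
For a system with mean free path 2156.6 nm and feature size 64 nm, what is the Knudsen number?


Knudsen number Kn = lambda / L
Kn = 2156.6 / 64
Kn = 33.6969

33.6969


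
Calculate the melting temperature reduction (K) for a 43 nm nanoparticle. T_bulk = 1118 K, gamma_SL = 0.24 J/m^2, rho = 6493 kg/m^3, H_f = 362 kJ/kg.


Radius R = 43/2 = 21.5 nm = 2.15e-08 m
Convert H_f = 362 kJ/kg = 362000 J/kg
dT = 2 * gamma_SL * T_bulk / (rho * H_f * R)
dT = 2 * 0.24 * 1118 / (6493 * 362000 * 2.15e-08)
dT = 10.6 K

10.6


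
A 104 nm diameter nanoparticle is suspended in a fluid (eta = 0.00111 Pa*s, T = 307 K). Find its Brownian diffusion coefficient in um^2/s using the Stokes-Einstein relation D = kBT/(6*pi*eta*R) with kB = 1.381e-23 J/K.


Radius R = 104/2 = 52 nm = 5.2e-08 m
D = kB*T / (6*pi*eta*R)
D = 1.381e-23 * 307 / (6 * pi * 0.00111 * 5.2e-08)
D = 3.89677e-12 m^2/s = 3.897 um^2/s

3.897


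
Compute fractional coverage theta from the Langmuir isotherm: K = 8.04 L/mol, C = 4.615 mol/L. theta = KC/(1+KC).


Langmuir isotherm: theta = K*C / (1 + K*C)
K*C = 8.04 * 4.615 = 37.1046
theta = 37.1046 / (1 + 37.1046) = 37.1046 / 38.1046
theta = 0.9738

0.9738


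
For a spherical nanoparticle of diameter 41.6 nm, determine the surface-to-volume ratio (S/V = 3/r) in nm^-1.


Radius r = 41.6/2 = 20.8 nm
S/V = 3 / r = 3 / 20.8
S/V = 0.1442 nm^-1

0.1442


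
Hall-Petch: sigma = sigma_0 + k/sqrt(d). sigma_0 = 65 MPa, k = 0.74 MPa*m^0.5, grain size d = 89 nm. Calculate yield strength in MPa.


d = 89 nm = 8.9e-08 m
sqrt(d) = 0.0002983287
Hall-Petch contribution = k / sqrt(d) = 0.74 / 0.0002983287 = 2480.5 MPa
sigma = sigma_0 + k/sqrt(d) = 65 + 2480.5 = 2545.5 MPa

2545.5


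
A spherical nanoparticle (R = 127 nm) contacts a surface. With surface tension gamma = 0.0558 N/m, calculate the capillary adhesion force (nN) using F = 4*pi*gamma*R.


Convert radius: R = 127 nm = 1.27e-07 m
F = 4 * pi * gamma * R
F = 4 * pi * 0.0558 * 1.27e-07
F = 8.90528e-08 N = 89.0528 nN

89.0528


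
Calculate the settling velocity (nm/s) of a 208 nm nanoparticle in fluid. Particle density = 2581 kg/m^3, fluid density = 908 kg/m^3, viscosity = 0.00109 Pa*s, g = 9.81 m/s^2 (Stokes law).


Radius R = 208/2 nm = 1.04e-07 m
Density difference = 2581 - 908 = 1673 kg/m^3
v = 2 * R^2 * (rho_p - rho_f) * g / (9 * eta)
v = 2 * (1.04e-07)^2 * 1673 * 9.81 / (9 * 0.00109)
v = 3.61903e-08 m/s = 36.1903 nm/s

36.1903


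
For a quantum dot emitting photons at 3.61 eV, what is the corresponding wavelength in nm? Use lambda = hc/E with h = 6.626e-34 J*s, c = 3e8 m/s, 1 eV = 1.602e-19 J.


Convert energy: E = 3.61 eV = 3.61 * 1.602e-19 = 5.78322e-19 J
lambda = h*c / E = 6.626e-34 * 3e8 / 5.78322e-19
lambda = 3.43719e-07 m = 343.7 nm

343.7


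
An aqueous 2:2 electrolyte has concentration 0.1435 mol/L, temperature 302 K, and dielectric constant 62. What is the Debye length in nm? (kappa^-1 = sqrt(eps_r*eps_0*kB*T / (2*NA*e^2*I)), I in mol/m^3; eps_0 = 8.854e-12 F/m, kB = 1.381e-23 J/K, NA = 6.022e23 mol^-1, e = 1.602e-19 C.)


Ionic strength I = 0.1435 * 2^2 * 1000 = 574 mol/m^3
kappa^-1 = sqrt(62 * 8.854e-12 * 1.381e-23 * 302 / (2 * 6.022e23 * (1.602e-19)^2 * 574))
kappa^-1 = 0.359 nm

0.359


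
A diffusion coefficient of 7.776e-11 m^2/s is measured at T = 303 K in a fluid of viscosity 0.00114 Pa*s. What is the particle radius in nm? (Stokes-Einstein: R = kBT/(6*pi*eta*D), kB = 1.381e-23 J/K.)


Stokes-Einstein: R = kB*T / (6*pi*eta*D)
R = 1.381e-23 * 303 / (6 * pi * 0.00114 * 7.776e-11)
R = 2.50423e-09 m = 2.5 nm

2.5


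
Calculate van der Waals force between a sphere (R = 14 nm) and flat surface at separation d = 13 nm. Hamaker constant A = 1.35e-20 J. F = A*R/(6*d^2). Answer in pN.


Convert to SI: R = 14 nm = 1.4e-08 m, d = 13 nm = 1.3e-08 m
F = A * R / (6 * d^2)
F = 1.35e-20 * 1.4e-08 / (6 * (1.3e-08)^2)
F = 1.86391e-13 N = 0.186 pN

0.186


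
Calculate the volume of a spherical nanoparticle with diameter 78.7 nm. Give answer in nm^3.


Radius r = 78.7/2 = 39.35 nm
Volume V = (4/3) * pi * r^3
V = (4/3) * pi * (39.35)^3
V = 255224.77 nm^3

255224.77


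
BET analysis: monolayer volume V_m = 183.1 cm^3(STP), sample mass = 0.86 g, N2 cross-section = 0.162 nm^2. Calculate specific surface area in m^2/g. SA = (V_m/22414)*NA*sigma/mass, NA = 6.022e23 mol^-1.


Number of moles in monolayer = V_m / 22414 = 183.1 / 22414 = 0.008169
Number of molecules = moles * NA = 0.008169 * 6.022e23
SA = molecules * sigma / mass
SA = (183.1 / 22414) * 6.022e23 * 0.162e-18 / 0.86
SA = 926.7 m^2/g

926.7


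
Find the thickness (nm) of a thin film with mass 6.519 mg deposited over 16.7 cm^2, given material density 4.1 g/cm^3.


Convert: m = 6.519 mg = 6.5190e-06 kg, A = 16.7 cm^2 = 1.6700e-03 m^2, rho = 4.1 g/cm^3 = 4100 kg/m^3
t = m / (A * rho)
t = 6.5190e-06 / (1.6700e-03 * 4100)
t = 9.5210e-07 m = 952.1 nm

952.1


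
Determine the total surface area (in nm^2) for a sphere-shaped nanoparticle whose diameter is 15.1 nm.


Radius r = 15.1/2 = 7.55 nm
Surface area SA = 4 * pi * r^2
SA = 4 * pi * (7.55)^2
SA = 716.31 nm^2

716.31


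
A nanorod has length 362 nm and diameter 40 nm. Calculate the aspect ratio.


Aspect ratio AR = length / diameter
AR = 362 / 40
AR = 9.05

9.05


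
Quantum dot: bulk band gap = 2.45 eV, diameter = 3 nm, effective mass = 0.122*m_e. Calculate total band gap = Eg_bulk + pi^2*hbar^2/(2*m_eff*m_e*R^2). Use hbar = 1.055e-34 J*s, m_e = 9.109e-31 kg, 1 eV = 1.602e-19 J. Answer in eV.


Radius R = 3/2 nm = 1.5e-09 m
Confinement energy dE = pi^2 * hbar^2 / (2 * m_eff * m_e * R^2)
dE = pi^2 * (1.055e-34)^2 / (2 * 0.122 * 9.109e-31 * (1.5e-09)^2) J, divided by 1.602e-19 J/eV
dE = 1.3712 eV
Total band gap = E_g(bulk) + dE = 2.45 + 1.3712 = 3.8212 eV

3.8212


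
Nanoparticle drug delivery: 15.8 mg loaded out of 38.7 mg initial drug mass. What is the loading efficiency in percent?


Drug loading efficiency = (drug loaded / drug initial) * 100
DLE = 15.8 / 38.7 * 100
DLE = 0.4083 * 100
DLE = 40.83%

40.83


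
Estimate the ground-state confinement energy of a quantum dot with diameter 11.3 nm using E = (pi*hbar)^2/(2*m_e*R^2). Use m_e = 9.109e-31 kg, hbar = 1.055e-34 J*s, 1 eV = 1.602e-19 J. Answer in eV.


Radius R = 11.3/2 = 5.65 nm = 5.65e-09 m
E = (pi * 1.055e-34)^2 / (2 * 9.109e-31 * (5.65e-09)^2)
E(J) = 1.88889e-21
E = E(J) / 1.602e-19 = 0.0118 eV

0.0118


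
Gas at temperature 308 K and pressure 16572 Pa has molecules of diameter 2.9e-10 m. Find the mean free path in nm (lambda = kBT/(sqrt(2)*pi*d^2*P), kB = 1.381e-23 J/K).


Mean free path: lambda = kB*T / (sqrt(2) * pi * d^2 * P)
lambda = 1.381e-23 * 308 / (sqrt(2) * pi * (2.9e-10)^2 * 16572)
lambda = 6.86924e-07 m
lambda = 686.92 nm

686.92


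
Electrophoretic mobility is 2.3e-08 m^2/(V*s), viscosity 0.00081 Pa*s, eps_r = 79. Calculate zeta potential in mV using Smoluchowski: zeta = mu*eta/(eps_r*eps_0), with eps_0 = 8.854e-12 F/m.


Smoluchowski equation: zeta = mu * eta / (eps_r * eps_0)
zeta = 2.3e-08 * 0.00081 / (79 * 8.854e-12)
zeta = 0.026635 V = 26.63 mV

26.63


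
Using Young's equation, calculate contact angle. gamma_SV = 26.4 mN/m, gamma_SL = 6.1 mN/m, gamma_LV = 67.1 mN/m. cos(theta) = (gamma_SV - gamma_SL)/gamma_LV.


cos(theta) = (gamma_SV - gamma_SL) / gamma_LV
cos(theta) = (26.4 - 6.1) / 67.1
cos(theta) = 0.302534
theta = arccos(0.302534) = 72.39 degrees

72.39


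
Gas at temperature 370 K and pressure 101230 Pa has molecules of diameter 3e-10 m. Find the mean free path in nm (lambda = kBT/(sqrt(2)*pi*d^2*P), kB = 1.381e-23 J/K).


Mean free path: lambda = kB*T / (sqrt(2) * pi * d^2 * P)
lambda = 1.381e-23 * 370 / (sqrt(2) * pi * (3e-10)^2 * 101230)
lambda = 1.26235e-07 m
lambda = 126.23 nm

126.23


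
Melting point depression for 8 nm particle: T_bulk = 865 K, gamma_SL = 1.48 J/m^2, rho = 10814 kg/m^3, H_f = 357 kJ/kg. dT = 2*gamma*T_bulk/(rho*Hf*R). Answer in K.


Radius R = 8/2 = 4 nm = 4e-09 m
Convert H_f = 357 kJ/kg = 357000 J/kg
dT = 2 * gamma_SL * T_bulk / (rho * H_f * R)
dT = 2 * 1.48 * 865 / (10814 * 357000 * 4e-09)
dT = 165.8 K

165.8


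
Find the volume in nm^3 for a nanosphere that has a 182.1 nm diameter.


Radius r = 182.1/2 = 91.05 nm
Volume V = (4/3) * pi * r^3
V = (4/3) * pi * (91.05)^3
V = 3161756.79 nm^3

3161756.79


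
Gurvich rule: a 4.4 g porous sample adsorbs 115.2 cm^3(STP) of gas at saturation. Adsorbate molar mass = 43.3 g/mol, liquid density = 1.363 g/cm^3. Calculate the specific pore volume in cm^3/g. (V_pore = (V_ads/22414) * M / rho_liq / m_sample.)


Moles adsorbed n = V_ads / 22414 = 115.2 / 22414 = 5.139645e-03 mol
Liquid volume V_liq = n * M / rho_liq = 5.139645e-03 * 43.3 / 1.363 = 0.16328 cm^3
Specific pore volume V_pore = V_liq / m_sample = 0.16328 / 4.4
V_pore = 0.0371 cm^3/g

0.0371


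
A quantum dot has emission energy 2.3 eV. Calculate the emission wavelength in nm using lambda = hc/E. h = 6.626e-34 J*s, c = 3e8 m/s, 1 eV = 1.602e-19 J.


Convert energy: E = 2.3 eV = 2.3 * 1.602e-19 = 3.6846e-19 J
lambda = h*c / E = 6.626e-34 * 3e8 / 3.6846e-19
lambda = 5.39489e-07 m = 539.5 nm

539.5


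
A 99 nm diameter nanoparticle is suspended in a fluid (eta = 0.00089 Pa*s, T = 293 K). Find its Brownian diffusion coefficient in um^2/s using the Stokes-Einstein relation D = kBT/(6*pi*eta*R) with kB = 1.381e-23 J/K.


Radius R = 99/2 = 49.5 nm = 4.95e-08 m
D = kB*T / (6*pi*eta*R)
D = 1.381e-23 * 293 / (6 * pi * 0.00089 * 4.95e-08)
D = 4.87265e-12 m^2/s = 4.873 um^2/s

4.873


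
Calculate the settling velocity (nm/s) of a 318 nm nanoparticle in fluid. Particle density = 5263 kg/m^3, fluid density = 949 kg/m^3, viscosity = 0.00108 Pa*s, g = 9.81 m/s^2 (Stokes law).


Radius R = 318/2 nm = 1.59e-07 m
Density difference = 5263 - 949 = 4314 kg/m^3
v = 2 * R^2 * (rho_p - rho_f) * g / (9 * eta)
v = 2 * (1.59e-07)^2 * 4314 * 9.81 / (9 * 0.00108)
v = 2.20144e-07 m/s = 220.1441 nm/s

220.1441


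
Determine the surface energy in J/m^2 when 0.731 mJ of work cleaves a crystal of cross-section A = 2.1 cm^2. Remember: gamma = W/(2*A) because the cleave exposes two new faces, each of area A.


Convert: A = 2.1 cm^2 = 0.00021 m^2, W = 0.731 mJ = 0.000731 J
Cleaving exposes two faces of area A, so total new surface = 2*A and gamma = W / (2*A)
gamma = 0.000731 / (2 * 0.00021)
gamma = 1.74 J/m^2

1.74


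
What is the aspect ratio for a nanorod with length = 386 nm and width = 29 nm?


Aspect ratio AR = length / diameter
AR = 386 / 29
AR = 13.31

13.31


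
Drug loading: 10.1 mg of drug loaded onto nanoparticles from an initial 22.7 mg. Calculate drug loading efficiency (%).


Drug loading efficiency = (drug loaded / drug initial) * 100
DLE = 10.1 / 22.7 * 100
DLE = 0.4449 * 100
DLE = 44.49%

44.49


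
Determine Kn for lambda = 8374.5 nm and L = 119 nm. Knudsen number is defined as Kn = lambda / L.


Knudsen number Kn = lambda / L
Kn = 8374.5 / 119
Kn = 70.3739

70.3739


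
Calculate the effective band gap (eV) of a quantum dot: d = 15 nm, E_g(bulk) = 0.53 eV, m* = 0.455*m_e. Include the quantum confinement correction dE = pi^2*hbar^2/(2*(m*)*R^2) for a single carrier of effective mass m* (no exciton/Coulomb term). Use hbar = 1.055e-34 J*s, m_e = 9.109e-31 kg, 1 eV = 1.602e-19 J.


Radius R = 15/2 nm = 7.5e-09 m
Confinement energy dE = pi^2 * hbar^2 / (2 * m_eff * m_e * R^2)
dE = pi^2 * (1.055e-34)^2 / (2 * 0.455 * 9.109e-31 * (7.5e-09)^2) J, divided by 1.602e-19 J/eV
dE = 0.0147 eV
Total band gap = E_g(bulk) + dE = 0.53 + 0.0147 = 0.5447 eV

0.5447


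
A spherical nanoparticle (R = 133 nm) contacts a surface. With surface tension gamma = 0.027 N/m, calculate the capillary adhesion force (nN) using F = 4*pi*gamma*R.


Convert radius: R = 133 nm = 1.33e-07 m
F = 4 * pi * gamma * R
F = 4 * pi * 0.027 * 1.33e-07
F = 4.51258e-08 N = 45.1258 nN

45.1258


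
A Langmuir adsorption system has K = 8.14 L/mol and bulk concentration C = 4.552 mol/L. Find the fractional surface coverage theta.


Langmuir isotherm: theta = K*C / (1 + K*C)
K*C = 8.14 * 4.552 = 37.05328
theta = 37.05328 / (1 + 37.05328) = 37.05328 / 38.05328
theta = 0.9737

0.9737


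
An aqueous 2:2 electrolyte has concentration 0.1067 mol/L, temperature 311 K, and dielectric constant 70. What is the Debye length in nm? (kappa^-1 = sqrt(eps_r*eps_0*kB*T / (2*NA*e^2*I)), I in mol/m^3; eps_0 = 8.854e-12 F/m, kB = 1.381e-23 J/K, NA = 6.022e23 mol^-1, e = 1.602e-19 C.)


Ionic strength I = 0.1067 * 2^2 * 1000 = 426.8 mol/m^3
kappa^-1 = sqrt(70 * 8.854e-12 * 1.381e-23 * 311 / (2 * 6.022e23 * (1.602e-19)^2 * 426.8))
kappa^-1 = 0.449 nm

0.449


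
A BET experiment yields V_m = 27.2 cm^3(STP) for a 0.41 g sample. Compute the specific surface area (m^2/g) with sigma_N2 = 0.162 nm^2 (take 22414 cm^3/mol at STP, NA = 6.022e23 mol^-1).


Number of moles in monolayer = V_m / 22414 = 27.2 / 22414 = 0.00121353
Number of molecules = moles * NA = 0.00121353 * 6.022e23
SA = molecules * sigma / mass
SA = (27.2 / 22414) * 6.022e23 * 0.162e-18 / 0.41
SA = 288.7 m^2/g

288.7


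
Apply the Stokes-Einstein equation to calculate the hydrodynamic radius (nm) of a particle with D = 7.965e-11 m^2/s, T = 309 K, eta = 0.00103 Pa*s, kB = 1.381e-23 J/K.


Stokes-Einstein: R = kB*T / (6*pi*eta*D)
R = 1.381e-23 * 309 / (6 * pi * 0.00103 * 7.965e-11)
R = 2.75948e-09 m = 2.76 nm

2.76


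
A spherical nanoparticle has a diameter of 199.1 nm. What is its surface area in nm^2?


Radius r = 199.1/2 = 99.55 nm
Surface area SA = 4 * pi * r^2
SA = 4 * pi * (99.55)^2
SA = 124535.28 nm^2

124535.28


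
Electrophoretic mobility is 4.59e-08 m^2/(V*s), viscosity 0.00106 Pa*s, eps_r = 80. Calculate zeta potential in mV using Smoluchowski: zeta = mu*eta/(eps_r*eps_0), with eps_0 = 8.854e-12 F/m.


Smoluchowski equation: zeta = mu * eta / (eps_r * eps_0)
zeta = 4.59e-08 * 0.00106 / (80 * 8.854e-12)
zeta = 0.068689 V = 68.69 mV

68.69


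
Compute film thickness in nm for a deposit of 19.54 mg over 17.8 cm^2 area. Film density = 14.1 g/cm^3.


Convert: m = 19.54 mg = 1.9540e-05 kg, A = 17.8 cm^2 = 1.7800e-03 m^2, rho = 14.1 g/cm^3 = 14100 kg/m^3
t = m / (A * rho)
t = 1.9540e-05 / (1.7800e-03 * 14100)
t = 7.7855e-07 m = 778.5 nm

778.5


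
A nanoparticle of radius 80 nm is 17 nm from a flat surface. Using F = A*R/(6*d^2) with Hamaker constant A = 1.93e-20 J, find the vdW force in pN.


Convert to SI: R = 80 nm = 8e-08 m, d = 17 nm = 1.7e-08 m
F = A * R / (6 * d^2)
F = 1.93e-20 * 8e-08 / (6 * (1.7e-08)^2)
F = 8.90427e-13 N = 0.89 pN

0.89


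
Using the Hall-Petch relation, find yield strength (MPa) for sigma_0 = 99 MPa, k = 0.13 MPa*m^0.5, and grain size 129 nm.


d = 129 nm = 1.29e-07 m
sqrt(d) = 0.0003591657
Hall-Petch contribution = k / sqrt(d) = 0.13 / 0.0003591657 = 361.9 MPa
sigma = sigma_0 + k/sqrt(d) = 99 + 361.9 = 460.9 MPa

460.9


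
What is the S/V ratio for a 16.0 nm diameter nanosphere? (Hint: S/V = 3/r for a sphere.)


Radius r = 16.0/2 = 8 nm
S/V = 3 / r = 3 / 8
S/V = 0.375 nm^-1

0.375


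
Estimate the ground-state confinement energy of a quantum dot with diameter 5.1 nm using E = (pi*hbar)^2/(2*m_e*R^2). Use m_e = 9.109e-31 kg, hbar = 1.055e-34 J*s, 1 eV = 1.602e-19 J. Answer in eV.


Radius R = 5.1/2 = 2.55 nm = 2.55e-09 m
E = (pi * 1.055e-34)^2 / (2 * 9.109e-31 * (2.55e-09)^2)
E(J) = 9.27307e-21
E = E(J) / 1.602e-19 = 0.0579 eV

0.0579
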